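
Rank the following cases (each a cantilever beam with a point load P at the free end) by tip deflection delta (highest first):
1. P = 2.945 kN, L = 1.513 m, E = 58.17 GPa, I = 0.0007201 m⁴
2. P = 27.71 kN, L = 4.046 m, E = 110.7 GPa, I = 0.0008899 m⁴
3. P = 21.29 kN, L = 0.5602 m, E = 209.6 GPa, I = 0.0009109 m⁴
Model: a cantilever beam with a point load P at the free end, so delta = (P·L^3) / (3·E·I) (SI units).
  Case 1: delta = (2945 × 1.513^3) / (3 × (5.817 × 10¹⁰) × 0.0007201) = 8.117 × 10⁻⁵ m = 0.08117 mm
  Case 2: delta = (27710 × 4.046^3) / (3 × (1.107 × 10¹¹) × 0.0008899) = 0.00621 m = 6.21 mm
  Case 3: delta = (21290 × 0.5602^3) / (3 × (2.096 × 10¹¹) × 0.0009109) = 6.535 × 10⁻⁶ m = 0.006535 mm
Ordering: 6.21 mm (case 2) > 0.08117 mm (case 1) > 0.006535 mm (case 3)
Final answer: 2, 1, 3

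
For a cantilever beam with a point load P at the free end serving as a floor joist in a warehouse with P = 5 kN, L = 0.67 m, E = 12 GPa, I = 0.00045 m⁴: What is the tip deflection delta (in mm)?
Model: a cantilever beam with a point load P at the free end, so delta = (P·L^3) / (3·E·I).
Convert to SI units:
  P = 5 kN = 5000 N
  E = 12 GPa = 1.2 × 10¹⁰ Pa
Substitute:
  delta = (5000 × 0.67^3) / (3 × (1.2 × 10¹⁰) × 0.00045)
  delta = 9.283 × 10⁻⁵ m
Convert: delta = 9.283 × 10⁻⁵ m = 0.09283 mm
Final answer: delta = 0.09283 mm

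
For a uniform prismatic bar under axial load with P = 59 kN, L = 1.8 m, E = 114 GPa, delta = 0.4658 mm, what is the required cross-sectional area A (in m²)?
Model: a uniform prismatic bar under axial load, so delta = (P·L) / (A·E).
Solve for A: A = (P·L) / (delta·E).
Convert to SI units:
  P = 59 kN = 59000 N
  E = 114 GPa = 1.14 × 10¹¹ Pa
  delta = 0.4658 mm = 0.0004658 m
Substitute:
  A = (59000 × 1.8) / (0.0004658 × (1.14 × 10¹¹))
  A = 0.002 m²
Final answer: A = 0.002 m²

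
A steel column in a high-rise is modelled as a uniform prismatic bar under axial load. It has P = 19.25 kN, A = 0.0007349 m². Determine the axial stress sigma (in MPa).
Model: a uniform prismatic bar under axial load, so sigma = P / A.
Convert to SI units:
  P = 19.25 kN = 19250 N
Substitute:
  sigma = 19250 / 0.0007349
  sigma = 2.619 × 10⁷ Pa
Convert: sigma = 2.619 × 10⁷ Pa = 26.19 MPa
Final answer: sigma = 26.19 MPa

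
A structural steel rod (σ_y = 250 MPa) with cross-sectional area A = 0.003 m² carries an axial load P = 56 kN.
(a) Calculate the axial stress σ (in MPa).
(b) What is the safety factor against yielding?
(a) Axial stress σ = P/A. Convert P = 56 kN = 56000 N.
  σ = 56000 / 0.003 = 1.867 × 10⁷ Pa = 18.67 MPa
(b) Safety factor SF = σ_y/σ = 250 / 18.67 = 13.39
Final answer: (a) σ = 18.67 MPa, (b) SF = 13.39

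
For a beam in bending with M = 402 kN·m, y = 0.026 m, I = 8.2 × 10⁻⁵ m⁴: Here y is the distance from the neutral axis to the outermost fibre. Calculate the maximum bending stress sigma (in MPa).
Model: a beam in bending, so sigma = (M·y) / I.
Convert to SI units:
  M = 402 kN·m = 402000 N·m
Substitute:
  sigma = (402000 × 0.026) / (8.2 × 10⁻⁵)
  sigma = 1.275 × 10⁸ Pa
Convert: sigma = 1.275 × 10⁸ Pa = 127.5 MPa
Final answer: sigma = 127.5 MPa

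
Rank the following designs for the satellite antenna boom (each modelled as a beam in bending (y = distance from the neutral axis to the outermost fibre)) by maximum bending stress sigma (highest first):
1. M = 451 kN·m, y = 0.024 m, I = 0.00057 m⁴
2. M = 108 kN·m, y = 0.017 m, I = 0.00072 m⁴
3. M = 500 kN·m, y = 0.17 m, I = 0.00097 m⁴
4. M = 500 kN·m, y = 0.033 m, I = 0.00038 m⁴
Model: a beam in bending (y = distance from the neutral axis to the outermost fibre), so sigma = (M·y) / I (SI units).
  Case 1: sigma = (451000 × 0.024) / 0.00057 = 1.899 × 10⁷ Pa = 18.99 MPa
  Case 2: sigma = (108000 × 0.017) / 0.00072 = 2.55 × 10⁶ Pa = 2.55 MPa
  Case 3: sigma = (500000 × 0.17) / 0.00097 = 8.763 × 10⁷ Pa = 87.63 MPa
  Case 4: sigma = (500000 × 0.033) / 0.00038 = 4.342 × 10⁷ Pa = 43.42 MPa
Ordering: 87.63 MPa (case 3) > 43.42 MPa (case 4) > 18.99 MPa (case 1) > 2.55 MPa (case 2)
Final answer: 3, 4, 1, 2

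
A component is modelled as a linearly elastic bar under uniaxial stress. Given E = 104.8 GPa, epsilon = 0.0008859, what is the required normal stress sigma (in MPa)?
Model: a linearly elastic bar under uniaxial stress, so epsilon = sigma / E.
Solve for sigma: sigma = epsilon·E.
Convert to SI units:
  E = 104.8 GPa = 1.048 × 10¹¹ Pa
Substitute:
  sigma = 0.0008859 × (1.048 × 10¹¹)
  sigma = 9.284 × 10⁷ Pa
Convert: sigma = 9.284 × 10⁷ Pa = 92.84 MPa
Final answer: sigma = 92.84 MPa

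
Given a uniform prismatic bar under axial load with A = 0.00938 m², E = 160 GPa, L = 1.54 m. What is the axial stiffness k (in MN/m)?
Model: a uniform prismatic bar under axial load, so k = (A·E) / L.
Convert to SI units:
  E = 160 GPa = 1.6 × 10¹¹ Pa
Substitute:
  k = (0.00938 × (1.6 × 10¹¹)) / 1.54
  k = 9.745 × 10⁸ N/m
Convert: k = 9.745 × 10⁸ N/m = 974.5 MN/m
Final answer: k = 974.5 MN/m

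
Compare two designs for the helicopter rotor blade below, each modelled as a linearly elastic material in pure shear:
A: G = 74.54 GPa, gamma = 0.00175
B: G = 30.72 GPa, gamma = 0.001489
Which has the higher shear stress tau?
Model: a linearly elastic material in pure shear, so tau = G·gamma (SI units).
  A: tau = (7.454 × 10¹⁰) × 0.00175 = 1.304 × 10⁸ Pa = 130.4 MPa
  B: tau = (3.072 × 10¹⁰) × 0.001489 = 4.574 × 10⁷ Pa = 45.74 MPa
130.4 MPa > 45.74 MPa, so A is larger.
Final answer: A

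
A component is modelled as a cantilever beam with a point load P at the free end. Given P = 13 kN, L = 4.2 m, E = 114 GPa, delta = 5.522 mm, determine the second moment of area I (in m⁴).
Model: a cantilever beam with a point load P at the free end, so delta = (P·L^3) / (3·E·I).
Solve for I: I = (P·L^3) / (3·delta·E).
Convert to SI units:
  P = 13 kN = 13000 N
  E = 114 GPa = 1.14 × 10¹¹ Pa
  delta = 5.522 mm = 0.005522 m
Substitute:
  I = (13000 × 4.2^3) / (3 × 0.005522 × (1.14 × 10¹¹))
  I = 0.00051 m⁴
Final answer: I = 0.00051 m⁴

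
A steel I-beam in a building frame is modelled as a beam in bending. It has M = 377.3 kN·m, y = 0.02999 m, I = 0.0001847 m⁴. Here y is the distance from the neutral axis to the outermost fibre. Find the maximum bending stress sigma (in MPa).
Model: a beam in bending, so sigma = (M·y) / I.
Convert to SI units:
  M = 377.3 kN·m = 377300 N·m
Substitute:
  sigma = (377300 × 0.02999) / 0.0001847
  sigma = 6.126 × 10⁷ Pa
Convert: sigma = 6.126 × 10⁷ Pa = 61.26 MPa
Final answer: sigma = 61.26 MPa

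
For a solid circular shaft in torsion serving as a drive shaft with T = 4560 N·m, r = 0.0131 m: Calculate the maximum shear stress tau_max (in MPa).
Model: a solid circular shaft in torsion, so tau_max = (2·T) / (π·r^3).
Substitute:
  tau_max = (2 × 4560) / (π × 0.0131^3)
  tau_max = 1.291 × 10⁹ Pa
Convert: tau_max = 1.291 × 10⁹ Pa = 1291 MPa
Final answer: tau_max = 1291 MPa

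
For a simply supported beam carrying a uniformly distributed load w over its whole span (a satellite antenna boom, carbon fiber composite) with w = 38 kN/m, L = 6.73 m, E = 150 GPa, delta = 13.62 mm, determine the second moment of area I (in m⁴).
Model: a simply supported beam carrying a uniformly distributed load w over its whole span, so delta = (5·w·L^4) / (384·E·I).
Solve for I: I = (5·w·L^4) / (384·delta·E).
Convert to SI units:
  w = 38 kN/m = 38000 N/m
  E = 150 GPa = 1.5 × 10¹¹ Pa
  delta = 13.62 mm = 0.01362 m
Substitute:
  I = (5 × 38000 × 6.73^4) / (384 × 0.01362 × (1.5 × 10¹¹))
  I = 0.0004968 m⁴
Final answer: I = 0.0004968 m⁴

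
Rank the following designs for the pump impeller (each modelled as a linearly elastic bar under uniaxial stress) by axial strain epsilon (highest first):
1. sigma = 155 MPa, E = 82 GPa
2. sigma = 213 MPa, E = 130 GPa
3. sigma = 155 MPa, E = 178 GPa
Model: a linearly elastic bar under uniaxial stress, so epsilon = sigma / E (SI units).
  Case 1: epsilon = (1.55 × 10⁸) / (8.2 × 10¹⁰) = 0.00189
  Case 2: epsilon = (2.13 × 10⁸) / (1.3 × 10¹¹) = 0.001638
  Case 3: epsilon = (1.55 × 10⁸) / (1.78 × 10¹¹) = 0.0008708
Ordering: 0.00189 (case 1) > 0.001638 (case 2) > 0.0008708 (case 3)
Final answer: 1, 2, 3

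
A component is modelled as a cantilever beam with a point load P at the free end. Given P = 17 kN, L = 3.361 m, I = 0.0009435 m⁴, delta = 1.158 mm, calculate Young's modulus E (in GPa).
Model: a cantilever beam with a point load P at the free end, so delta = (P·L^3) / (3·E·I).
Solve for E: E = (P·L^3) / (3·delta·I).
Convert to SI units:
  P = 17 kN = 17000 N
  delta = 1.158 mm = 0.001158 m
Substitute:
  E = (17000 × 3.361^3) / (3 × 0.001158 × 0.0009435)
  E = 1.969 × 10¹¹ Pa
Convert: E = 1.969 × 10¹¹ Pa = 196.9 GPa
Final answer: E = 196.9 GPa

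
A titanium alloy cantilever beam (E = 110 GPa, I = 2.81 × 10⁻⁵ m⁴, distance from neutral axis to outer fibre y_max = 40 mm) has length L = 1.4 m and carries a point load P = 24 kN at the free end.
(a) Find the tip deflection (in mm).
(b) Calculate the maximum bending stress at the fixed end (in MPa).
(a) Tip deflection of a cantilever with an end point load: δ = P·L^3 / (3·E·I). Convert P = 24 kN = 24000 N, E = 110 GPa = 1.1 × 10¹¹ Pa.
  δ = (24000 × 1.4^3) / (3 × (1.1 × 10¹¹) × (2.81 × 10⁻⁵)) = 0.007102 m = 7.102 mm
(b) Maximum bending moment at the fixed end: M = P·L = 24000 × 1.4 = 33600 N·m. Convert y_max = 40 mm = 0.04 m.
  σ = M·y_max / I = (33600 × 0.04) / (2.81 × 10⁻⁵) = 4.783 × 10⁷ Pa = 47.83 MPa
Final answer: (a) δ = 7.102 mm, (b) σ = 47.83 MPa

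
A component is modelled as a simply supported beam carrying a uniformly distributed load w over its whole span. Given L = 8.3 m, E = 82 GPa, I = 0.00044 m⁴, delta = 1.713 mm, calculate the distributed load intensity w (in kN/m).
Model: a simply supported beam carrying a uniformly distributed load w over its whole span, so delta = (5·w·L^4) / (384·E·I).
Solve for w: w = (384·delta·E·I) / (5·L^4).
Convert to SI units:
  E = 82 GPa = 8.2 × 10¹⁰ Pa
  delta = 1.713 mm = 0.001713 m
Substitute:
  w = (384 × 0.001713 × (8.2 × 10¹⁰) × 0.00044) / (5 × 8.3^4)
  w = 1000 N/m
Convert: w = 1000 N/m = 1 kN/m
Final answer: w = 1 kN/m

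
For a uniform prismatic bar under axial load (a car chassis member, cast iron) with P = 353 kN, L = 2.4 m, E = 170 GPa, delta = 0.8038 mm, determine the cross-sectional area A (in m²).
Model: a uniform prismatic bar under axial load, so delta = (P·L) / (A·E).
Solve for A: A = (P·L) / (delta·E).
Convert to SI units:
  P = 353 kN = 353000 N
  E = 170 GPa = 1.7 × 10¹¹ Pa
  delta = 0.8038 mm = 0.0008038 m
Substitute:
  A = (353000 × 2.4) / (0.0008038 × (1.7 × 10¹¹))
  A = 0.0062 m²
Final answer: A = 0.0062 m²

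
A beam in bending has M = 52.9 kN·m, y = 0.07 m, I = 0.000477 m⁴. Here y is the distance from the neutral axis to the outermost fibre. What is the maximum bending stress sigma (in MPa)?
Model: a beam in bending, so sigma = (M·y) / I.
Convert to SI units:
  M = 52.9 kN·m = 52900 N·m
Substitute:
  sigma = (52900 × 0.07) / 0.000477
  sigma = 7.763 × 10⁶ Pa
Convert: sigma = 7.763 × 10⁶ Pa = 7.763 MPa
Final answer: sigma = 7.763 MPa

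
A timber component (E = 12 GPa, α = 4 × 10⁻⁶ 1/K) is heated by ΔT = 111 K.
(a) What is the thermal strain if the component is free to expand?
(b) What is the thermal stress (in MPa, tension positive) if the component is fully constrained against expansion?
(a) Free thermal strain ε_th = α·ΔT = (4 × 10⁻⁶) × 111 = 0.000444
(b) Fully constrained, the expansion is suppressed, so σ = -E·α·ΔT. Convert E = 12 GPa = 1.2 × 10¹⁰ Pa.
  σ = -(1.2 × 10¹⁰) × (4 × 10⁻⁶) × 111 = -5.328 × 10⁶ Pa = -5.328 MPa (compressive)
Final answer: (a) ε_th = 0.000444, (b) σ = -5.328 MPa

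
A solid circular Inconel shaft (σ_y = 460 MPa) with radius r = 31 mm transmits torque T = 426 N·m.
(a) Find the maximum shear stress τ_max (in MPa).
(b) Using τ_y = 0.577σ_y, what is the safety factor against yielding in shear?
(a) For a solid circular shaft, τ_max = T·r/J with J = π·r^4/2, i.e. τ_max = 2·T / (π·r^3). Convert r = 31 mm = 0.031 m.
  τ_max = (2 × 426) / (π × 0.031^3) = 9.103 × 10⁶ Pa = 9.103 MPa
(b) τ_y = 0.577 × 460 = 265.42 MPa
  SF = τ_y/τ_max = 265.42 / 9.103 = 29.16
Final answer: (a) τ_max = 9.103 MPa, (b) SF = 29.16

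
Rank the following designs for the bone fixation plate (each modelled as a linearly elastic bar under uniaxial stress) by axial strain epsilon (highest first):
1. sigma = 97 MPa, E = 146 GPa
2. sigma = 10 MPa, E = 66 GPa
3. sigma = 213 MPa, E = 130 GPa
Model: a linearly elastic bar under uniaxial stress, so epsilon = sigma / E (SI units).
  Case 1: epsilon = (9.7 × 10⁷) / (1.46 × 10¹¹) = 0.0006644
  Case 2: epsilon = (1 × 10⁷) / (6.6 × 10¹⁰) = 0.0001515
  Case 3: epsilon = (2.13 × 10⁸) / (1.3 × 10¹¹) = 0.001638
Ordering: 0.001638 (case 3) > 0.0006644 (case 1) > 0.0001515 (case 2)
Final answer: 3, 1, 2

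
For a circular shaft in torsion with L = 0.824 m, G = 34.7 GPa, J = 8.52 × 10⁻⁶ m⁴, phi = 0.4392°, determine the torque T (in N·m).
Model: a circular shaft in torsion, so phi = (T·L) / (G·J).
Solve for T: T = (phi·G·J) / L.
Convert to SI units:
  G = 34.7 GPa = 3.47 × 10¹⁰ Pa
  phi = 0.4392° = 0.007665 rad
Substitute:
  T = (0.007665 × (3.47 × 10¹⁰) × (8.52 × 10⁻⁶)) / 0.824
  T = 2750 N·m
Final answer: T = 2750 N·m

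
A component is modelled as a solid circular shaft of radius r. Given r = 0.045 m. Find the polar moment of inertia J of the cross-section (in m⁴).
Model: a solid circular shaft of radius r, so J = (π·r^4) / 2.
Substitute:
  J = (π × 0.045^4) / 2
  J = 6.441 × 10⁻⁶ m⁴
Final answer: J = 6.441 × 10⁻⁶ m⁴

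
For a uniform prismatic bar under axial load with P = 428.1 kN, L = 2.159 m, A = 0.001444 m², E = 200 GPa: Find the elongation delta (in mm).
Model: a uniform prismatic bar under axial load, so delta = (P·L) / (A·E).
Convert to SI units:
  P = 428.1 kN = 428100 N
  E = 200 GPa = 2 × 10¹¹ Pa
Substitute:
  delta = (428100 × 2.159) / (0.001444 × (2 × 10¹¹))
  delta = 0.0032 m
Convert: delta = 0.0032 m = 3.2 mm
Final answer: delta = 3.2 mm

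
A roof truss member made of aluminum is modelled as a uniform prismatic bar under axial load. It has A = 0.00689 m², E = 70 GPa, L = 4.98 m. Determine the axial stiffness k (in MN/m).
Model: a uniform prismatic bar under axial load, so k = (A·E) / L.
Convert to SI units:
  E = 70 GPa = 7 × 10¹⁰ Pa
Substitute:
  k = (0.00689 × (7 × 10¹⁰)) / 4.98
  k = 9.685 × 10⁷ N/m
Convert: k = 9.685 × 10⁷ N/m = 96.85 MN/m
Final answer: k = 96.85 MN/m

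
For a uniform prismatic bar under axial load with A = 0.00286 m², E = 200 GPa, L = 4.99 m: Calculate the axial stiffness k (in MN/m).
Model: a uniform prismatic bar under axial load, so k = (A·E) / L.
Convert to SI units:
  E = 200 GPa = 2 × 10¹¹ Pa
Substitute:
  k = (0.00286 × (2 × 10¹¹)) / 4.99
  k = 1.146 × 10⁸ N/m
Convert: k = 1.146 × 10⁸ N/m = 114.6 MN/m
Final answer: k = 114.6 MN/m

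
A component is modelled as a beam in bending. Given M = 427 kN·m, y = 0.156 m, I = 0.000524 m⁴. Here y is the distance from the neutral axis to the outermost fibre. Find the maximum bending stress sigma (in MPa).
Model: a beam in bending, so sigma = (M·y) / I.
Convert to SI units:
  M = 427 kN·m = 427000 N·m
Substitute:
  sigma = (427000 × 0.156) / 0.000524
  sigma = 1.271 × 10⁸ Pa
Convert: sigma = 1.271 × 10⁸ Pa = 127.1 MPa
Final answer: sigma = 127.1 MPa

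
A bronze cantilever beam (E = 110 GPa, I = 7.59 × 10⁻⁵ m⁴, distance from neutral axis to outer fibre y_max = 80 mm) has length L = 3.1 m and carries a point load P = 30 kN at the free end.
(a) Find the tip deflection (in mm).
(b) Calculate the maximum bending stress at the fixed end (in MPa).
(a) Tip deflection of a cantilever with an end point load: δ = P·L^3 / (3·E·I). Convert P = 30 kN = 30000 N, E = 110 GPa = 1.1 × 10¹¹ Pa.
  δ = (30000 × 3.1^3) / (3 × (1.1 × 10¹¹) × (7.59 × 10⁻⁵)) = 0.03568 m = 35.68 mm
(b) Maximum bending moment at the fixed end: M = P·L = 30000 × 3.1 = 93000 N·m. Convert y_max = 80 mm = 0.08 m.
  σ = M·y_max / I = (93000 × 0.08) / (7.59 × 10⁻⁵) = 9.802 × 10⁷ Pa = 98.02 MPa
Final answer: (a) δ = 35.68 mm, (b) σ = 98.02 MPa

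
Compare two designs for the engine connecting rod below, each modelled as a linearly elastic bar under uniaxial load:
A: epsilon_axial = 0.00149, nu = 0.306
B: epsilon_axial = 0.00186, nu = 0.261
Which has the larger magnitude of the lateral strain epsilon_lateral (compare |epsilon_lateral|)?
Model: a linearly elastic bar under uniaxial load, so epsilon_lateral = -nu·epsilon_axial (SI units).
  A: epsilon_lateral = -(0.306 × 0.00149) = -0.0004559
  B: epsilon_lateral = -(0.261 × 0.00186) = -0.0004855
|epsilon_lateral|: A = 0.0004559, B = 0.0004855, so B is larger in magnitude.
Final answer: B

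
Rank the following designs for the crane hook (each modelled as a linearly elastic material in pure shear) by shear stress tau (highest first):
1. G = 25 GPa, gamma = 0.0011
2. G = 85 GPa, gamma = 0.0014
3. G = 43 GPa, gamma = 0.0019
Model: a linearly elastic material in pure shear, so tau = G·gamma (SI units).
  Case 1: tau = (2.5 × 10¹⁰) × 0.0011 = 2.75 × 10⁷ Pa = 27.5 MPa
  Case 2: tau = (8.5 × 10¹⁰) × 0.0014 = 1.19 × 10⁸ Pa = 119 MPa
  Case 3: tau = (4.3 × 10¹⁰) × 0.0019 = 8.17 × 10⁷ Pa = 81.7 MPa
Ordering: 119 MPa (case 2) > 81.7 MPa (case 3) > 27.5 MPa (case 1)
Final answer: 2, 3, 1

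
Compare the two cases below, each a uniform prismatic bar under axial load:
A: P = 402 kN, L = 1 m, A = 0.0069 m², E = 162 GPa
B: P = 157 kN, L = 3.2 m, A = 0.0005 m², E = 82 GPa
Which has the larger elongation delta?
Model: a uniform prismatic bar under axial load, so delta = (P·L) / (A·E) (SI units).
  A: delta = (402000 × 1) / (0.0069 × (1.62 × 10¹¹)) = 0.0003596 m = 0.3596 mm
  B: delta = (157000 × 3.2) / (0.0005 × (8.2 × 10¹⁰)) = 0.01225 m = 12.25 mm
12.25 mm > 0.3596 mm, so B is larger.
Final answer: B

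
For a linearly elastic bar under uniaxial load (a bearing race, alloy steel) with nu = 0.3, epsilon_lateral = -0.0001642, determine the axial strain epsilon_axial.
Model: a linearly elastic bar under uniaxial load, so epsilon_lateral = -nu·epsilon_axial.
Solve for epsilon_axial: epsilon_axial = -epsilon_lateral / nu.
Substitute:
  epsilon_axial = -(-0.0001642) / 0.3
  epsilon_axial = 0.0005473
Final answer: epsilon_axial = 0.0005473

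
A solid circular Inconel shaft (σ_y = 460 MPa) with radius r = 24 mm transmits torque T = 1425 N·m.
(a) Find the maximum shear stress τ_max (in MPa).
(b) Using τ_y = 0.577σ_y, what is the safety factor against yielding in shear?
(a) For a solid circular shaft, τ_max = T·r/J with J = π·r^4/2, i.e. τ_max = 2·T / (π·r^3). Convert r = 24 mm = 0.024 m.
  τ_max = (2 × 1425) / (π × 0.024^3) = 6.562 × 10⁷ Pa = 65.62 MPa
(b) τ_y = 0.577 × 460 = 265.42 MPa
  SF = τ_y/τ_max = 265.42 / 65.62 = 4.045
Final answer: (a) τ_max = 65.62 MPa, (b) SF = 4.045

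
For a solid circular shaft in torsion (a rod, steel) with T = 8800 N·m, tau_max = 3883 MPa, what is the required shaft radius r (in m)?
Model: a solid circular shaft in torsion, so tau_max = (2·T) / (π·r^3).
Solve for r: r = ((2·T) / (π·tau_max))^(1/3).
Convert to SI units:
  tau_max = 3883 MPa = 3.883 × 10⁹ Pa
Substitute:
  r = ((2 × 8800) / (π × (3.883 × 10⁹)))^(1/3)
  r = 0.0113 m
Final answer: r = 0.0113 m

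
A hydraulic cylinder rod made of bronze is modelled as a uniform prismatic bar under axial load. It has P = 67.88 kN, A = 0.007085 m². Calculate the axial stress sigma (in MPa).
Model: a uniform prismatic bar under axial load, so sigma = P / A.
Convert to SI units:
  P = 67.88 kN = 67880 N
Substitute:
  sigma = 67880 / 0.007085
  sigma = 9.581 × 10⁶ Pa
Convert: sigma = 9.581 × 10⁶ Pa = 9.581 MPa
Final answer: sigma = 9.581 MPa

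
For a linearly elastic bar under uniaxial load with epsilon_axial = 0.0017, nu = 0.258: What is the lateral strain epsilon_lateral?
Model: a linearly elastic bar under uniaxial load, so epsilon_lateral = -nu·epsilon_axial.
Substitute:
  epsilon_lateral = -(0.258 × 0.0017)
  epsilon_lateral = -0.0004386
Final answer: epsilon_lateral = -0.0004386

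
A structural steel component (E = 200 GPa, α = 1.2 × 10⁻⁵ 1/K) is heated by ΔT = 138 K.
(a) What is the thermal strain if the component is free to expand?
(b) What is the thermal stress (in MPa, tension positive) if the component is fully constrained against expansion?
(a) Free thermal strain ε_th = α·ΔT = (1.2 × 10⁻⁵) × 138 = 0.001656
(b) Fully constrained, the expansion is suppressed, so σ = -E·α·ΔT. Convert E = 200 GPa = 2 × 10¹¹ Pa.
  σ = -(2 × 10¹¹) × (1.2 × 10⁻⁵) × 138 = -3.312 × 10⁸ Pa = -331.2 MPa (compressive)
Final answer: (a) ε_th = 0.001656, (b) σ = -331.2 MPa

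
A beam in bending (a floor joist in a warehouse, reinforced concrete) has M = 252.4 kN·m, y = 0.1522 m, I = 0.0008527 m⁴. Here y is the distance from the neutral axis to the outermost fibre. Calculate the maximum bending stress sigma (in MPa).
Model: a beam in bending, so sigma = (M·y) / I.
Convert to SI units:
  M = 252.4 kN·m = 252400 N·m
Substitute:
  sigma = (252400 × 0.1522) / 0.0008527
  sigma = 4.505 × 10⁷ Pa
Convert: sigma = 4.505 × 10⁷ Pa = 45.05 MPa
Final answer: sigma = 45.05 MPa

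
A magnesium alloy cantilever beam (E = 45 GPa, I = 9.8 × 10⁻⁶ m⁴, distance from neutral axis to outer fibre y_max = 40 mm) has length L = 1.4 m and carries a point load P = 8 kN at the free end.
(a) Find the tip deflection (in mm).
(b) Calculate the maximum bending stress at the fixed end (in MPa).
(a) Tip deflection of a cantilever with an end point load: δ = P·L^3 / (3·E·I). Convert P = 8 kN = 8000 N, E = 45 GPa = 4.5 × 10¹⁰ Pa.
  δ = (8000 × 1.4^3) / (3 × (4.5 × 10¹⁰) × (9.8 × 10⁻⁶)) = 0.01659 m = 16.59 mm
(b) Maximum bending moment at the fixed end: M = P·L = 8000 × 1.4 = 11200 N·m. Convert y_max = 40 mm = 0.04 m.
  σ = M·y_max / I = (11200 × 0.04) / (9.8 × 10⁻⁶) = 4.571 × 10⁷ Pa = 45.71 MPa
Final answer: (a) δ = 16.59 mm, (b) σ = 45.71 MPa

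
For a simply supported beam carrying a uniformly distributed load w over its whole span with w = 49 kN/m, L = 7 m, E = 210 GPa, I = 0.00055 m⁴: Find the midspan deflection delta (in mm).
Model: a simply supported beam carrying a uniformly distributed load w over its whole span, so delta = (5·w·L^4) / (384·E·I).
Convert to SI units:
  w = 49 kN/m = 49000 N/m
  E = 210 GPa = 2.1 × 10¹¹ Pa
Substitute:
  delta = (5 × 49000 × 7^4) / (384 × (2.1 × 10¹¹) × 0.00055)
  delta = 0.01326 m
Convert: delta = 0.01326 m = 13.26 mm
Final answer: delta = 13.26 mm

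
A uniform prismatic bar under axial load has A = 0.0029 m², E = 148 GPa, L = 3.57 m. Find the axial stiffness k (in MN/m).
Model: a uniform prismatic bar under axial load, so k = (A·E) / L.
Convert to SI units:
  E = 148 GPa = 1.48 × 10¹¹ Pa
Substitute:
  k = (0.0029 × (1.48 × 10¹¹)) / 3.57
  k = 1.202 × 10⁸ N/m
Convert: k = 1.202 × 10⁸ N/m = 120.2 MN/m
Final answer: k = 120.2 MN/m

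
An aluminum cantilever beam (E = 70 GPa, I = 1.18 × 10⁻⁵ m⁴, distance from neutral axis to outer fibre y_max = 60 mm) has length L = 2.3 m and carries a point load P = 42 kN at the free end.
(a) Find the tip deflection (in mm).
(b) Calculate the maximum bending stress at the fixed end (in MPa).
(a) Tip deflection of a cantilever with an end point load: δ = P·L^3 / (3·E·I). Convert P = 42 kN = 42000 N, E = 70 GPa = 7 × 10¹⁰ Pa.
  δ = (42000 × 2.3^3) / (3 × (7 × 10¹⁰) × (1.18 × 10⁻⁵)) = 0.2062 m = 206.2 mm
(b) Maximum bending moment at the fixed end: M = P·L = 42000 × 2.3 = 96600 N·m. Convert y_max = 60 mm = 0.06 m.
  σ = M·y_max / I = (96600 × 0.06) / (1.18 × 10⁻⁵) = 4.912 × 10⁸ Pa = 491.2 MPa
Final answer: (a) δ = 206.2 mm, (b) σ = 491.2 MPa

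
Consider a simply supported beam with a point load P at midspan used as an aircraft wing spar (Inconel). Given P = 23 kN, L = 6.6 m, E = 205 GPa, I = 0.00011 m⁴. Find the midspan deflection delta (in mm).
Model: a simply supported beam with a point load P at midspan, so delta = (P·L^3) / (48·E·I).
Convert to SI units:
  P = 23 kN = 23000 N
  E = 205 GPa = 2.05 × 10¹¹ Pa
Substitute:
  delta = (23000 × 6.6^3) / (48 × (2.05 × 10¹¹) × 0.00011)
  delta = 0.006109 m
Convert: delta = 0.006109 m = 6.109 mm
Final answer: delta = 6.109 mm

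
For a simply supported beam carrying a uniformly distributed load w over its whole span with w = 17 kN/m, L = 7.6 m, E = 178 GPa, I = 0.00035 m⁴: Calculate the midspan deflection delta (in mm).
Model: a simply supported beam carrying a uniformly distributed load w over its whole span, so delta = (5·w·L^4) / (384·E·I).
Convert to SI units:
  w = 17 kN/m = 17000 N/m
  E = 178 GPa = 1.78 × 10¹¹ Pa
Substitute:
  delta = (5 × 17000 × 7.6^4) / (384 × (1.78 × 10¹¹) × 0.00035)
  delta = 0.01185 m
Convert: delta = 0.01185 m = 11.85 mm
Final answer: delta = 11.85 mm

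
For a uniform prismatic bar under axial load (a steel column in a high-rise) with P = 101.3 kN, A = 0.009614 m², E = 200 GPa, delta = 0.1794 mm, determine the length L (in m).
Model: a uniform prismatic bar under axial load, so delta = (P·L) / (A·E).
Solve for L: L = (delta·A·E) / P.
Convert to SI units:
  P = 101.3 kN = 101300 N
  E = 200 GPa = 2 × 10¹¹ Pa
  delta = 0.1794 mm = 0.0001794 m
Substitute:
  L = (0.0001794 × 0.009614 × (2 × 10¹¹)) / 101300
  L = 3.405 m
Final answer: L = 3.405 m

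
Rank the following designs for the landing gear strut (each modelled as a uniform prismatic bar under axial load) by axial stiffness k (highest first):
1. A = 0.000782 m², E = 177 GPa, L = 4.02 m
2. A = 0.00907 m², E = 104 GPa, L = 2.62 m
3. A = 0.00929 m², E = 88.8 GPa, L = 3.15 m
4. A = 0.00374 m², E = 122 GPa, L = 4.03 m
Model: a uniform prismatic bar under axial load, so k = (A·E) / L (SI units).
  Case 1: k = (0.000782 × (1.77 × 10¹¹)) / 4.02 = 3.443 × 10⁷ N/m = 34.43 MN/m
  Case 2: k = (0.00907 × (1.04 × 10¹¹)) / 2.62 = 3.6 × 10⁸ N/m = 360 MN/m
  Case 3: k = (0.00929 × (8.88 × 10¹⁰)) / 3.15 = 2.619 × 10⁸ N/m = 261.9 MN/m
  Case 4: k = (0.00374 × (1.22 × 10¹¹)) / 4.03 = 1.132 × 10⁸ N/m = 113.2 MN/m
Ordering: 360 MN/m (case 2) > 261.9 MN/m (case 3) > 113.2 MN/m (case 4) > 34.43 MN/m (case 1)
Final answer: 2, 3, 4, 1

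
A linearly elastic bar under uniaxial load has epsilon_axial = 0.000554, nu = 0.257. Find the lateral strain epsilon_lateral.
Model: a linearly elastic bar under uniaxial load, so epsilon_lateral = -nu·epsilon_axial.
Substitute:
  epsilon_lateral = -(0.257 × 0.000554)
  epsilon_lateral = -0.0001424
Final answer: epsilon_lateral = -0.0001424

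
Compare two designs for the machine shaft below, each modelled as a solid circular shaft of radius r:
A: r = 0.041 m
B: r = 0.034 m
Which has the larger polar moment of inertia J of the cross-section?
Model: a solid circular shaft of radius r, so J = (π·r^4) / 2 (SI units).
  A: J = (π × 0.041^4) / 2 = 4.439 × 10⁻⁶ m⁴
  B: J = (π × 0.034^4) / 2 = 2.099 × 10⁻⁶ m⁴
4.439 × 10⁻⁶ m⁴ > 2.099 × 10⁻⁶ m⁴, so A is larger.
Final answer: A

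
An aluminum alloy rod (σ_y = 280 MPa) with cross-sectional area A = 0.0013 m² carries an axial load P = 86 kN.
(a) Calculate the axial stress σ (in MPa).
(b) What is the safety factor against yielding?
(a) Axial stress σ = P/A. Convert P = 86 kN = 86000 N.
  σ = 86000 / 0.0013 = 6.615 × 10⁷ Pa = 66.15 MPa
(b) Safety factor SF = σ_y/σ = 280 / 66.15 = 4.233
Final answer: (a) σ = 66.15 MPa, (b) SF = 4.233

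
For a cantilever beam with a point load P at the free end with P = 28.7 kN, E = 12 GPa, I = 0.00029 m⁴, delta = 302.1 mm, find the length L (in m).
Model: a cantilever beam with a point load P at the free end, so delta = (P·L^3) / (3·E·I).
Solve for L: L = ((3·delta·E·I) / P)^(1/3).
Convert to SI units:
  P = 28.7 kN = 28700 N
  E = 12 GPa = 1.2 × 10¹⁰ Pa
  delta = 302.1 mm = 0.3021 m
Substitute:
  L = ((3 × 0.3021 × (1.2 × 10¹⁰) × 0.00029) / 28700)^(1/3)
  L = 4.79 m
Final answer: L = 4.79 m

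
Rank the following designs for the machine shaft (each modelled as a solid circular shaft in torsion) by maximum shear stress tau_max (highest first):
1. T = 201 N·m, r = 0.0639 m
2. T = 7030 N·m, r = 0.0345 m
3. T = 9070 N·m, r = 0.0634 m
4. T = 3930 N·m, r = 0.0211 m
Model: a solid circular shaft in torsion, so tau_max = (2·T) / (π·r^3) (SI units).
  Case 1: tau_max = (2 × 201) / (π × 0.0639^3) = 490400 Pa = 0.4904 MPa
  Case 2: tau_max = (2 × 7030) / (π × 0.0345^3) = 1.09 × 10⁸ Pa = 109 MPa
  Case 3: tau_max = (2 × 9070) / (π × 0.0634^3) = 2.266 × 10⁷ Pa = 22.66 MPa
  Case 4: tau_max = (2 × 3930) / (π × 0.0211^3) = 2.663 × 10⁸ Pa = 266.3 MPa
Ordering: 266.3 MPa (case 4) > 109 MPa (case 2) > 22.66 MPa (case 3) > 0.4904 MPa (case 1)
Final answer: 4, 2, 3, 1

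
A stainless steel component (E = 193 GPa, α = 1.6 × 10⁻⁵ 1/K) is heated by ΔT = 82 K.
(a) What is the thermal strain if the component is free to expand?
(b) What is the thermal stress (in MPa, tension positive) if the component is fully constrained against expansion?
(a) Free thermal strain ε_th = α·ΔT = (1.6 × 10⁻⁵) × 82 = 0.001312
(b) Fully constrained, the expansion is suppressed, so σ = -E·α·ΔT. Convert E = 193 GPa = 1.93 × 10¹¹ Pa.
  σ = -(1.93 × 10¹¹) × (1.6 × 10⁻⁵) × 82 = -2.532 × 10⁸ Pa = -253.2 MPa (compressive)
Final answer: (a) ε_th = 0.001312, (b) σ = -253.2 MPa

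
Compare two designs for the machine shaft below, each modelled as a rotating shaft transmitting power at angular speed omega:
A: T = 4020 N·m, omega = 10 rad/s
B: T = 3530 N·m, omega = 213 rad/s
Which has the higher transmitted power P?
Model: a rotating shaft transmitting power at angular speed omega, so P = T·omega (SI units).
  A: P = 4020 × 10 = 40200 W = 40.2 kW
  B: P = 3530 × 213 = 751900 W = 751.9 kW
751.9 kW > 40.2 kW, so B is larger.
Final answer: B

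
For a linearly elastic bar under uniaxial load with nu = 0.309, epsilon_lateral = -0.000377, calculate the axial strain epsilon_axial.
Model: a linearly elastic bar under uniaxial load, so epsilon_lateral = -nu·epsilon_axial.
Solve for epsilon_axial: epsilon_axial = -epsilon_lateral / nu.
Substitute:
  epsilon_axial = -(-0.000377) / 0.309
  epsilon_axial = 0.00122
Final answer: epsilon_axial = 0.00122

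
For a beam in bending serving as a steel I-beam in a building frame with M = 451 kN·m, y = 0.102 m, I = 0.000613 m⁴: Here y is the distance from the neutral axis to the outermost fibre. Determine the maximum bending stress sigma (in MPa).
Model: a beam in bending, so sigma = (M·y) / I.
Convert to SI units:
  M = 451 kN·m = 451000 N·m
Substitute:
  sigma = (451000 × 0.102) / 0.000613
  sigma = 7.504 × 10⁷ Pa
Convert: sigma = 7.504 × 10⁷ Pa = 75.04 MPa
Final answer: sigma = 75.04 MPa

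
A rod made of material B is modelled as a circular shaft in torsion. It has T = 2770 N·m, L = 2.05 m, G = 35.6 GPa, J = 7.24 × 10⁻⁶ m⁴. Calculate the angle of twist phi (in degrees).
Model: a circular shaft in torsion, so phi = (T·L) / (G·J).
Convert to SI units:
  G = 35.6 GPa = 3.56 × 10¹⁰ Pa
Substitute:
  phi = (2770 × 2.05) / ((3.56 × 10¹⁰) × (7.24 × 10⁻⁶))
  phi = 0.02203 rad
Convert to degrees: phi = 0.02203 × 180/π = 1.262°
Final answer: phi = 1.262°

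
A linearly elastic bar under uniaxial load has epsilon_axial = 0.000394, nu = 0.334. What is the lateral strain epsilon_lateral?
Model: a linearly elastic bar under uniaxial load, so epsilon_lateral = -nu·epsilon_axial.
Substitute:
  epsilon_lateral = -(0.334 × 0.000394)
  epsilon_lateral = -0.0001316
Final answer: epsilon_lateral = -0.0001316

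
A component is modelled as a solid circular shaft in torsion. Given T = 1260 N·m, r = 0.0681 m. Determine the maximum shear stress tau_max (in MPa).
Model: a solid circular shaft in torsion, so tau_max = (2·T) / (π·r^3).
Substitute:
  tau_max = (2 × 1260) / (π × 0.0681^3)
  tau_max = 2.54 × 10⁶ Pa
Convert: tau_max = 2.54 × 10⁶ Pa = 2.54 MPa
Final answer: tau_max = 2.54 MPa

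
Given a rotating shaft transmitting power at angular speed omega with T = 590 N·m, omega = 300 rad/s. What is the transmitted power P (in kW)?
Model: a rotating shaft transmitting power at angular speed omega, so P = T·omega.
Substitute:
  P = 590 × 300
  P = 177000 W
Convert: P = 177000 W = 177 kW
Final answer: P = 177 kW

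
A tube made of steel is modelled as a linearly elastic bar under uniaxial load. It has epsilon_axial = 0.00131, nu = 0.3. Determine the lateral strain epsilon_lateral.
Model: a linearly elastic bar under uniaxial load, so epsilon_lateral = -nu·epsilon_axial.
Substitute:
  epsilon_lateral = -(0.3 × 0.00131)
  epsilon_lateral = -0.000393
Final answer: epsilon_lateral = -0.000393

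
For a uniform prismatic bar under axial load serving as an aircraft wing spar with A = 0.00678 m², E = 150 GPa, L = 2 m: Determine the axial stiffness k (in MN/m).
Model: a uniform prismatic bar under axial load, so k = (A·E) / L.
Convert to SI units:
  E = 150 GPa = 1.5 × 10¹¹ Pa
Substitute:
  k = (0.00678 × (1.5 × 10¹¹)) / 2
  k = 5.085 × 10⁸ N/m
Convert: k = 5.085 × 10⁸ N/m = 508.5 MN/m
Final answer: k = 508.5 MN/m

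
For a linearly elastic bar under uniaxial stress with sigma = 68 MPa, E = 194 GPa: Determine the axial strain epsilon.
Model: a linearly elastic bar under uniaxial stress, so epsilon = sigma / E.
Convert to SI units:
  sigma = 68 MPa = 6.8 × 10⁷ Pa
  E = 194 GPa = 1.94 × 10¹¹ Pa
Substitute:
  epsilon = (6.8 × 10⁷) / (1.94 × 10¹¹)
  epsilon = 0.0003505
Final answer: epsilon = 0.0003505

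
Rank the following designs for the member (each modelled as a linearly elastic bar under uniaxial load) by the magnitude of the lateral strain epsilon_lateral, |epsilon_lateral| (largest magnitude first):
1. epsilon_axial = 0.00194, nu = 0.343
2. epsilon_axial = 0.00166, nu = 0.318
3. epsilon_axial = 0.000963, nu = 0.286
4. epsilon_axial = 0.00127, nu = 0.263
Model: a linearly elastic bar under uniaxial load, so epsilon_lateral = -nu·epsilon_axial (SI units).
  Case 1: epsilon_lateral = -(0.343 × 0.00194) = -0.0006654
  Case 2: epsilon_lateral = -(0.318 × 0.00166) = -0.0005279
  Case 3: epsilon_lateral = -(0.286 × 0.000963) = -0.0002754
  Case 4: epsilon_lateral = -(0.263 × 0.00127) = -0.000334
Ordering by |epsilon_lateral|: 0.0006654 (case 1) > 0.0005279 (case 2) > 0.000334 (case 4) > 0.0002754 (case 3)
Final answer: 1, 2, 4, 3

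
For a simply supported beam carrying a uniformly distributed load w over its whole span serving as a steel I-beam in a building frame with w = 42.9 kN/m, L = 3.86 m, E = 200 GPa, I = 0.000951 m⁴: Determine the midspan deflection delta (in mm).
Model: a simply supported beam carrying a uniformly distributed load w over its whole span, so delta = (5·w·L^4) / (384·E·I).
Convert to SI units:
  w = 42.9 kN/m = 42900 N/m
  E = 200 GPa = 2 × 10¹¹ Pa
Substitute:
  delta = (5 × 42900 × 3.86^4) / (384 × (2 × 10¹¹) × 0.000951)
  delta = 0.000652 m
Convert: delta = 0.000652 m = 0.652 mm
Final answer: delta = 0.652 mm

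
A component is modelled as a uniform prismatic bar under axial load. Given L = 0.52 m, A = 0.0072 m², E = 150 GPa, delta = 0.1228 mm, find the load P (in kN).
Model: a uniform prismatic bar under axial load, so delta = (P·L) / (A·E).
Solve for P: P = (delta·A·E) / L.
Convert to SI units:
  E = 150 GPa = 1.5 × 10¹¹ Pa
  delta = 0.1228 mm = 0.0001228 m
Substitute:
  P = (0.0001228 × 0.0072 × (1.5 × 10¹¹)) / 0.52
  P = 255000 N
Convert: P = 255000 N = 255 kN
Final answer: P = 255 kN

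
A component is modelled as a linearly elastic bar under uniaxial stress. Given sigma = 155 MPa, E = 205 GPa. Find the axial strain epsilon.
Model: a linearly elastic bar under uniaxial stress, so epsilon = sigma / E.
Convert to SI units:
  sigma = 155 MPa = 1.55 × 10⁸ Pa
  E = 205 GPa = 2.05 × 10¹¹ Pa
Substitute:
  epsilon = (1.55 × 10⁸) / (2.05 × 10¹¹)
  epsilon = 0.0007561
Final answer: epsilon = 0.0007561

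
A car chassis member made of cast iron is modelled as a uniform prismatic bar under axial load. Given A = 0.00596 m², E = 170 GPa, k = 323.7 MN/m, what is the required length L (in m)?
Model: a uniform prismatic bar under axial load, so k = (A·E) / L.
Solve for L: L = (A·E) / k.
Convert to SI units:
  E = 170 GPa = 1.7 × 10¹¹ Pa
  k = 323.7 MN/m = 3.237 × 10⁸ N/m
Substitute:
  L = (0.00596 × (1.7 × 10¹¹)) / (3.237 × 10⁸)
  L = 3.13 m
Final answer: L = 3.13 m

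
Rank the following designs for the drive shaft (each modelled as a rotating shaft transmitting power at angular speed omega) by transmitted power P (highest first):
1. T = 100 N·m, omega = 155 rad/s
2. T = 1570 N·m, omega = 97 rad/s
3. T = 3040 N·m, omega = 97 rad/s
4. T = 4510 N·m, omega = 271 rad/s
Model: a rotating shaft transmitting power at angular speed omega, so P = T·omega (SI units).
  Case 1: P = 100 × 155 = 15500 W = 15.5 kW
  Case 2: P = 1570 × 97 = 152300 W = 152.3 kW
  Case 3: P = 3040 × 97 = 294900 W = 294.9 kW
  Case 4: P = 4510 × 271 = 1.222 × 10⁶ W = 1222 kW
Ordering: 1222 kW (case 4) > 294.9 kW (case 3) > 152.3 kW (case 2) > 15.5 kW (case 1)
Final answer: 4, 3, 2, 1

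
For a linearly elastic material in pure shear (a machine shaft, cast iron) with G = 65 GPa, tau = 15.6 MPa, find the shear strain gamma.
Model: a linearly elastic material in pure shear, so tau = G·gamma.
Solve for gamma: gamma = tau / G.
Convert to SI units:
  G = 65 GPa = 6.5 × 10¹⁰ Pa
  tau = 15.6 MPa = 1.56 × 10⁷ Pa
Substitute:
  gamma = (1.56 × 10⁷) / (6.5 × 10¹⁰)
  gamma = 0.00024
Final answer: gamma = 0.00024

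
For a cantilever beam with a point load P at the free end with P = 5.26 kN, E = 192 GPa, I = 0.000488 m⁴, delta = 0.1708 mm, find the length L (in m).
Model: a cantilever beam with a point load P at the free end, so delta = (P·L^3) / (3·E·I).
Solve for L: L = ((3·delta·E·I) / P)^(1/3).
Convert to SI units:
  P = 5.26 kN = 5260 N
  E = 192 GPa = 1.92 × 10¹¹ Pa
  delta = 0.1708 mm = 0.0001708 m
Substitute:
  L = ((3 × 0.0001708 × (1.92 × 10¹¹) × 0.000488) / 5260)^(1/3)
  L = 2.09 m
Final answer: L = 2.09 m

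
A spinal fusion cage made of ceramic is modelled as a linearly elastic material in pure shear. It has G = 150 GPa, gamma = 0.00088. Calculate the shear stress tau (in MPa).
Model: a linearly elastic material in pure shear, so tau = G·gamma.
Convert to SI units:
  G = 150 GPa = 1.5 × 10¹¹ Pa
Substitute:
  tau = (1.5 × 10¹¹) × 0.00088
  tau = 1.32 × 10⁸ Pa
Convert: tau = 1.32 × 10⁸ Pa = 132 MPa
Final answer: tau = 132 MPa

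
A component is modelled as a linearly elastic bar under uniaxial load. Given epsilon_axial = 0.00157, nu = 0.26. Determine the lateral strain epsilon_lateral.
Model: a linearly elastic bar under uniaxial load, so epsilon_lateral = -nu·epsilon_axial.
Substitute:
  epsilon_lateral = -(0.26 × 0.00157)
  epsilon_lateral = -0.0004082
Final answer: epsilon_lateral = -0.0004082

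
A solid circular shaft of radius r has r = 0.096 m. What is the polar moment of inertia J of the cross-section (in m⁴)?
Model: a solid circular shaft of radius r, so J = (π·r^4) / 2.
Substitute:
  J = (π × 0.096^4) / 2
  J = 0.0001334 m⁴
Final answer: J = 0.0001334 m⁴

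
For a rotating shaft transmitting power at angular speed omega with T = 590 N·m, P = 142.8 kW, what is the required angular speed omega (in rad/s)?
Model: a rotating shaft transmitting power at angular speed omega, so P = T·omega.
Solve for omega: omega = P / T.
Convert to SI units:
  P = 142.8 kW = 142800 W
Substitute:
  omega = 142800 / 590
  omega = 242 rad/s
Final answer: omega = 242 rad/s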